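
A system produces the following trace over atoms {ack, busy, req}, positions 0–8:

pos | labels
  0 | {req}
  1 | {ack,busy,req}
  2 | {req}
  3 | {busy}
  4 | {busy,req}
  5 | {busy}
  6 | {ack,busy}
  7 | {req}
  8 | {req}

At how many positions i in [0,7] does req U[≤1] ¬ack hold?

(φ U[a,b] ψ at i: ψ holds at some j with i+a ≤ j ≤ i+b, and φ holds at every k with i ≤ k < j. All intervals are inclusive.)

7

Evaluate at each i in [0,7]:
  i=0: ✓ (rhs at j=0)
  i=1: ✓ (rhs at j=2; lhs holds on [1,1])
  i=2: ✓ (rhs at j=2)
  i=3: ✓ (rhs at j=3)
  i=4: ✓ (rhs at j=4)
  i=5: ✓ (rhs at j=5)
  i=6: ✗ (lhs fails at k=6 before rhs at j=7)
  i=7: ✓ (rhs at j=7)
Positions where it holds: {0, 1, 2, 3, 4, 5, 7} → 7.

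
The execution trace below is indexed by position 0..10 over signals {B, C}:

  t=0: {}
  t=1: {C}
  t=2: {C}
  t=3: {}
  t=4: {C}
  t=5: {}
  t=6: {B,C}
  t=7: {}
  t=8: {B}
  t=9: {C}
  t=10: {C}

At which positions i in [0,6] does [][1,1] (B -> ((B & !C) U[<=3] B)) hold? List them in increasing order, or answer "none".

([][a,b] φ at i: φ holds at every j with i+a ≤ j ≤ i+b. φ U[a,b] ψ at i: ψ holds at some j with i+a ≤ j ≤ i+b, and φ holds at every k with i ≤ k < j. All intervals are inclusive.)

Evaluate at each i in [0,6]:
  i=0: ✓ (all of [1,1])
  i=1: ✓ (all of [2,2])
  i=2: ✓ (all of [3,3])
  i=3: ✓ (all of [4,4])
  i=4: ✓ (all of [5,5])
  i=5: ✓ (all of [6,6])
  i=6: ✓ (all of [7,7])

0, 1, 2, 3, 4, 5, 6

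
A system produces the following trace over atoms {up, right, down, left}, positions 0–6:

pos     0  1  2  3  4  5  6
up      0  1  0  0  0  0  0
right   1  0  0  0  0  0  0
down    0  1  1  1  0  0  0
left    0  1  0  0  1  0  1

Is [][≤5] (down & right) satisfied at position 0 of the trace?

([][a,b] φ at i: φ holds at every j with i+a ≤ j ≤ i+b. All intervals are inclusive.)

False

Check (down & right) at every j in [0,5]:
  j=0: false
  j=1: false
  j=2: false
  j=3: false
  j=4: false
  j=5: false
Fails at j=0 → formula fails.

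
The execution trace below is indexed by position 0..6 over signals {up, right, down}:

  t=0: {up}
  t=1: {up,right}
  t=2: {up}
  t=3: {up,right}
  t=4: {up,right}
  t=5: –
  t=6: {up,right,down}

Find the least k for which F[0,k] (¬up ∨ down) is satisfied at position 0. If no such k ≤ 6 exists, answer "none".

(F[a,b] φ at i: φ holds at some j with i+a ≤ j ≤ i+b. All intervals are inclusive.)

Scan j = 0,1,… for (¬up ∨ down):
  j=0: fails
  j=1: fails
  j=2: fails
  j=3: fails
  j=4: fails
  j=5: holds
First hit at j=5, so smallest k = 5-0 = 5.

5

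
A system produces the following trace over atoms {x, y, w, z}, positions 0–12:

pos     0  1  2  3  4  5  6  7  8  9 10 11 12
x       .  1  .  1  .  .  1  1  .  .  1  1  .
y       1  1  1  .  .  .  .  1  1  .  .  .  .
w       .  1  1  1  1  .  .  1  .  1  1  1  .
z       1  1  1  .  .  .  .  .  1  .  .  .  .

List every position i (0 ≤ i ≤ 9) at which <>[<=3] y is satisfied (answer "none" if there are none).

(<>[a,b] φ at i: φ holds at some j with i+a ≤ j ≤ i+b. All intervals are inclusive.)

0, 1, 2, 4, 5, 6, 7, 8

Evaluate at each i in [0,9]:
  i=0: ✓ (witness j=0)
  i=1: ✓ (witness j=1)
  i=2: ✓ (witness j=2)
  i=3: ✗ (none in [3,6])
  i=4: ✓ (witness j=7)
  i=5: ✓ (witness j=7)
  i=6: ✓ (witness j=7)
  i=7: ✓ (witness j=7)
  i=8: ✓ (witness j=8)
  i=9: ✗ (none in [9,12])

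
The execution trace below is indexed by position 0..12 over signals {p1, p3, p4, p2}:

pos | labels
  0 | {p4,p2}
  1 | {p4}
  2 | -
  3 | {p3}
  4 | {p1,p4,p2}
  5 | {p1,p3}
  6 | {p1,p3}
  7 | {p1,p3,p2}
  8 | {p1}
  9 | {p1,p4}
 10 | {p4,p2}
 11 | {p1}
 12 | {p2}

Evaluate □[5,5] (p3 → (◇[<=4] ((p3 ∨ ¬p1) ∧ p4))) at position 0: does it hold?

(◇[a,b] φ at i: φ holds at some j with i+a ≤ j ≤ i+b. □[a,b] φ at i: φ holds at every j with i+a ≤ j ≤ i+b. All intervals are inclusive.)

Check (p3 → (◇[<=4] ((p3 ∨ ¬p1) ∧ p4))) at every j in [5,5]:
  j=5: antecedent true; consequent fails (none in [5,9]) → ✗
Fails at j=5 → formula fails.

No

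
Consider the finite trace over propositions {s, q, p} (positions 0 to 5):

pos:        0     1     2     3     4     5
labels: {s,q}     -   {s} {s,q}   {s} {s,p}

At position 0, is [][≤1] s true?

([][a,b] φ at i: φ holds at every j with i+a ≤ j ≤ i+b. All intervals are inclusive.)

Check s at every j in [0,1]:
  j=0: true
  j=1: false
Fails at j=1 → formula fails.

Does not hold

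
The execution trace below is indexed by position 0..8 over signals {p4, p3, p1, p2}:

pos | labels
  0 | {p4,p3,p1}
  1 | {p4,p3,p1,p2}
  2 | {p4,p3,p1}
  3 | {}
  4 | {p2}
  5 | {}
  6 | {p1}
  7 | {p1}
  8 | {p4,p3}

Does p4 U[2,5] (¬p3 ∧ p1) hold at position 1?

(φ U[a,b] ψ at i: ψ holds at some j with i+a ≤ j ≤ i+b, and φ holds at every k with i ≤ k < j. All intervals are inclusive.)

False

Need some j in [3,6] with (¬p3 ∧ p1), and p4 at every k in [1,j-1].
  j=3: (¬p3 ∧ p1) false.
  j=4: (¬p3 ∧ p1) false.
  j=5: (¬p3 ∧ p1) false.
  j=6: (¬p3 ∧ p1) holds, but p4 fails at k=3 → not this j.
No j in the window works → until fails.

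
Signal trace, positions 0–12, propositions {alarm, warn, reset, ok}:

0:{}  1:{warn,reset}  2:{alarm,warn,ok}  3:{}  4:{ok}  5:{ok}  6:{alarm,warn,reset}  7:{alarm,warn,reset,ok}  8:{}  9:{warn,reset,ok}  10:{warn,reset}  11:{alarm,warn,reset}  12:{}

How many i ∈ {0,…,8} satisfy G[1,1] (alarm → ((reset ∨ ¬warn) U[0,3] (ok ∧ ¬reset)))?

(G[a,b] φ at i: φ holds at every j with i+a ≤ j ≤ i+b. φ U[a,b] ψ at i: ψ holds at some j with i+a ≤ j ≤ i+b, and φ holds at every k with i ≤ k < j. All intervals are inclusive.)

7

Evaluate at each i in [0,8]:
  i=0: ✓ (all of [1,1])
  i=1: ✓ (all of [2,2])
  i=2: ✓ (all of [3,3])
  i=3: ✓ (all of [4,4])
  i=4: ✓ (all of [5,5])
  i=5: ✗ (fails at j=6)
  i=6: ✗ (fails at j=7)
  i=7: ✓ (all of [8,8])
  i=8: ✓ (all of [9,9])
Positions where it holds: {0, 1, 2, 3, 4, 7, 8} → 7.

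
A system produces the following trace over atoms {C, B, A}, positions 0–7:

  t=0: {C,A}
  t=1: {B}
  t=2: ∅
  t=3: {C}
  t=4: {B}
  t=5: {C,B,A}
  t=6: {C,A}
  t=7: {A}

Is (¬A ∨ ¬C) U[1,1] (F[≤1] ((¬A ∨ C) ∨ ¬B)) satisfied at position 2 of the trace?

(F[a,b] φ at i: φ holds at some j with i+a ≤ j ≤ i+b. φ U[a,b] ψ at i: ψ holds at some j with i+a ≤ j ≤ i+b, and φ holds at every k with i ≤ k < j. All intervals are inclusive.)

Need some j in [3,3] with F[≤1] ((¬A ∨ C) ∨ ¬B), and (¬A ∨ ¬C) at every k in [2,j-1].
  j=3: F[≤1] ((¬A ∨ C) ∨ ¬B) holds; (¬A ∨ ¬C) holds at every k in [2,2] → satisfied.

True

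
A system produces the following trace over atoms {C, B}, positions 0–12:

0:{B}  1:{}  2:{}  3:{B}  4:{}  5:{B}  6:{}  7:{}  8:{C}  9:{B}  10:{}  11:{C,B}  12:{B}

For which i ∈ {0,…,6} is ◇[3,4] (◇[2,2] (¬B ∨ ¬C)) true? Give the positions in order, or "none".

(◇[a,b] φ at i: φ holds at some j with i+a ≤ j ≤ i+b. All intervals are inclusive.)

0, 1, 2, 3, 4, 5, 6

Evaluate at each i in [0,6]:
  i=0: ✓ (witness j=3)
  i=1: ✓ (witness j=4)
  i=2: ✓ (witness j=5)
  i=3: ✓ (witness j=6)
  i=4: ✓ (witness j=7)
  i=5: ✓ (witness j=8)
  i=6: ✓ (witness j=10)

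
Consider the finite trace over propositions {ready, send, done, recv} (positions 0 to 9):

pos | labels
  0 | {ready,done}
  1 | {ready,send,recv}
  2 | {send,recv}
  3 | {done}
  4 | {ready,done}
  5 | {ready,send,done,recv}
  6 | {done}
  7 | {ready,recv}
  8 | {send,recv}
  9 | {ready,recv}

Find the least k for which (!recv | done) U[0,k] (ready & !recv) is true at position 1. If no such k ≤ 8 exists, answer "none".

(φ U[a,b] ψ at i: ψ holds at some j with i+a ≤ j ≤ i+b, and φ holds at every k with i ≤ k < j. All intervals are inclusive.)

Need earliest j ≥ 1 with (ready & !recv), and (!recv | done) at every k in [1,j-1].
  j=1: rhs fails.
  j=2: rhs fails.
  j=3: rhs fails.
  j=4: rhs holds but lhs fails at k=1.
  j=5: rhs fails.
  j=6: rhs fails.
  j=7: rhs fails.
  j=8: rhs fails.
  j=9: rhs fails.
No witness within the range → none.

none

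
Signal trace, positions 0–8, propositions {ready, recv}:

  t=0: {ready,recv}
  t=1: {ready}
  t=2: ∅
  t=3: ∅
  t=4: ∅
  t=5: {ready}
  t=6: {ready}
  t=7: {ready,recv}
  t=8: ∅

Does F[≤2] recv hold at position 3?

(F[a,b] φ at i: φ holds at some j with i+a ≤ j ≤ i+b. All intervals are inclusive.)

No

Check recv at each j in [3,5]:
  j=3: false
  j=4: false
  j=5: false
No position in the window satisfies it → formula fails.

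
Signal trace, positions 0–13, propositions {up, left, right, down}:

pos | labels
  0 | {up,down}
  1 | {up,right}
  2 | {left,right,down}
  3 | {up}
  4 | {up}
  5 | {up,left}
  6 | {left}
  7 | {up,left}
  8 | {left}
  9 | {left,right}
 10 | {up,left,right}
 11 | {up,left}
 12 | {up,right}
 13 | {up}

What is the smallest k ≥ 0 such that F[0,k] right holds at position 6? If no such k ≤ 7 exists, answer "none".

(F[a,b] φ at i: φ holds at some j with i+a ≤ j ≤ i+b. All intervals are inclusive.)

Scan j = 6,7,… for right:
  j=6: fails
  j=7: fails
  j=8: fails
  j=9: holds
First hit at j=9, so smallest k = 9-6 = 3.

3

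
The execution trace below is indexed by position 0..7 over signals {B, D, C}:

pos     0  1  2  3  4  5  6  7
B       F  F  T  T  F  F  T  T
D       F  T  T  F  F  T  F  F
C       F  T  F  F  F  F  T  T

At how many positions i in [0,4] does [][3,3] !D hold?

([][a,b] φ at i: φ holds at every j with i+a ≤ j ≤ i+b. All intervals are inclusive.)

Evaluate at each i in [0,4]:
  i=0: ✓ (all of [3,3])
  i=1: ✓ (all of [4,4])
  i=2: ✗ (fails at j=5)
  i=3: ✓ (all of [6,6])
  i=4: ✓ (all of [7,7])
Positions where it holds: {0, 1, 3, 4} → 4.

4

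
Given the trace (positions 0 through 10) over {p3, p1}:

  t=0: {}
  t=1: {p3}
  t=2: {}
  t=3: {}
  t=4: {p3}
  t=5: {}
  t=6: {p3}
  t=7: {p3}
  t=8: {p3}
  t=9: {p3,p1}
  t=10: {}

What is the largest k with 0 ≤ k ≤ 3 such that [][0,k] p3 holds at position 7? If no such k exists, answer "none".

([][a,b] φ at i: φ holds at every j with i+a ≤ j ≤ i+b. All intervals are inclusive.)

p3 must hold from j=7 onward; find where it first fails.
  j=7: holds
  j=8: holds
  j=9: holds
  j=10: fails
Holds on [7,9], so largest k = 2.

2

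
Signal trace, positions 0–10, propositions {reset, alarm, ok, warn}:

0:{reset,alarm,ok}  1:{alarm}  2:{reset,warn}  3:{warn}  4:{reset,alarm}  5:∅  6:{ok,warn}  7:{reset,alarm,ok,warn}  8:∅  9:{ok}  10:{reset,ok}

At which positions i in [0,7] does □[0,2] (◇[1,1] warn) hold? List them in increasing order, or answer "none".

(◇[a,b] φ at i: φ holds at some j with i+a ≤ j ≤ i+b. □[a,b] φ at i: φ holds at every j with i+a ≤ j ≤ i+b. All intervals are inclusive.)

Evaluate at each i in [0,7]:
  i=0: ✗ (fails at j=0)
  i=1: ✗ (fails at j=3)
  i=2: ✗ (fails at j=3)
  i=3: ✗ (fails at j=3)
  i=4: ✗ (fails at j=4)
  i=5: ✗ (fails at j=7)
  i=6: ✗ (fails at j=7)
  i=7: ✗ (fails at j=7)

none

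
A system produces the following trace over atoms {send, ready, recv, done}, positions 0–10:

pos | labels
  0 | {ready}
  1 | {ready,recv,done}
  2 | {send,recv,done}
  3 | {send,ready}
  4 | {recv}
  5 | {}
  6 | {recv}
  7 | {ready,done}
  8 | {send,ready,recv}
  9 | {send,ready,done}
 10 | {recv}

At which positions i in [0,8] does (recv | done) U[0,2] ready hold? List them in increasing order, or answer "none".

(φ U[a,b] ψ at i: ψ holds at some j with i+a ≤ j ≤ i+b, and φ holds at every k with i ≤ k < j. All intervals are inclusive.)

0, 1, 2, 3, 6, 7, 8

Evaluate at each i in [0,8]:
  i=0: ✓ (rhs at j=0)
  i=1: ✓ (rhs at j=1)
  i=2: ✓ (rhs at j=3; lhs holds on [2,2])
  i=3: ✓ (rhs at j=3)
  i=4: ✗ (no rhs in [4,6])
  i=5: ✗ (lhs fails at k=5 before rhs at j=7)
  i=6: ✓ (rhs at j=7; lhs holds on [6,6])
  i=7: ✓ (rhs at j=7)
  i=8: ✓ (rhs at j=8)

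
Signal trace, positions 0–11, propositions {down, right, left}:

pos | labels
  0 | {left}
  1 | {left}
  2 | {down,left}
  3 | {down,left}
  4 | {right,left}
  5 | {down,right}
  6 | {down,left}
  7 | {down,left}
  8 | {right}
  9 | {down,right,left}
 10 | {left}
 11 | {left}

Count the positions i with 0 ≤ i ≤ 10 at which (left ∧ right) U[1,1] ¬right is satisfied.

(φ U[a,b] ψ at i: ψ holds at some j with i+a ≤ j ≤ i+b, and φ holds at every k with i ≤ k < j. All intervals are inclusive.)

Evaluate at each i in [0,10]:
  i=0: ✗ (lhs fails at k=0 before rhs at j=1)
  i=1: ✗ (lhs fails at k=1 before rhs at j=2)
  i=2: ✗ (lhs fails at k=2 before rhs at j=3)
  i=3: ✗ (no rhs in [4,4])
  i=4: ✗ (no rhs in [5,5])
  i=5: ✗ (lhs fails at k=5 before rhs at j=6)
  i=6: ✗ (lhs fails at k=6 before rhs at j=7)
  i=7: ✗ (no rhs in [8,8])
  i=8: ✗ (no rhs in [9,9])
  i=9: ✓ (rhs at j=10; lhs holds on [9,9])
  i=10: ✗ (lhs fails at k=10 before rhs at j=11)
Positions where it holds: {9} → 1.

1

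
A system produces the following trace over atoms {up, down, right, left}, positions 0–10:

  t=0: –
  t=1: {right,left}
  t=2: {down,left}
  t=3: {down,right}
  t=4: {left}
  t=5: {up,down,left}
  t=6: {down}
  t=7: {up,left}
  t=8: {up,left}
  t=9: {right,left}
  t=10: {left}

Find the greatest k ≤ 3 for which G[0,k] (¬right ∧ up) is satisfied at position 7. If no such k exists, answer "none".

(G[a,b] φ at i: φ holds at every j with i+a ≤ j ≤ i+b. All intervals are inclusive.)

1

(¬right ∧ up) must hold from j=7 onward; find where it first fails.
  j=7: holds
  j=8: holds
  j=9: fails
Holds on [7,8], so largest k = 1.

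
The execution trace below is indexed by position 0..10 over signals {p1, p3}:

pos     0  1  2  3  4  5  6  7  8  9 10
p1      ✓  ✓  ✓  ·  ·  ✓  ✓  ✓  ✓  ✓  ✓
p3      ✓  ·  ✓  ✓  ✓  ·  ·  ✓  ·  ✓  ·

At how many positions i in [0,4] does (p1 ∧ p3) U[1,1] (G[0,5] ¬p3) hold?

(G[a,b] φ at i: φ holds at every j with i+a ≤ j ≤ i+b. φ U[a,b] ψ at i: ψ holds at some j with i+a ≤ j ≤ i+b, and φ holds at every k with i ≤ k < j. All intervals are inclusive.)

Evaluate at each i in [0,4]:
  i=0: ✗ (no rhs in [1,1])
  i=1: ✗ (no rhs in [2,2])
  i=2: ✗ (no rhs in [3,3])
  i=3: ✗ (no rhs in [4,4])
  i=4: ✗ (no rhs in [5,5])
Positions where it holds: {} → 0.

0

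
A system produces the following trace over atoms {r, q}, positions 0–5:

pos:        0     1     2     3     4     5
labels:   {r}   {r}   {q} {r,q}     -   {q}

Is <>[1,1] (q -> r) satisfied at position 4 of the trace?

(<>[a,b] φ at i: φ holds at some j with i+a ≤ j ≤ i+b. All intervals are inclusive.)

No

Check (q -> r) at each j in [5,5]:
  j=5: false
No position in the window satisfies it → formula fails.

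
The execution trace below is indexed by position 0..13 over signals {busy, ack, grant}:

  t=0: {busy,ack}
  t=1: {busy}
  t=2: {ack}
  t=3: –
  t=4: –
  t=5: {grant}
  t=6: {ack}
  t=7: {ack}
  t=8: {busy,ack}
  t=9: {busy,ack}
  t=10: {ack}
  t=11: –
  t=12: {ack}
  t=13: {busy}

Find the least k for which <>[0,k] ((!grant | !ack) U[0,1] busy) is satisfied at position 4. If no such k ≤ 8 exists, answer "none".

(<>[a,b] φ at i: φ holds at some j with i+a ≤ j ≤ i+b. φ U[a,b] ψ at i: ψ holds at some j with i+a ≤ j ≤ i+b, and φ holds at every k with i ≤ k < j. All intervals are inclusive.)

3

Scan j = 4,5,… for ((!grant | !ack) U[0,1] busy):
  j=4: fails
  j=5: fails
  j=6: fails
  j=7: holds
First hit at j=7, so smallest k = 7-4 = 3.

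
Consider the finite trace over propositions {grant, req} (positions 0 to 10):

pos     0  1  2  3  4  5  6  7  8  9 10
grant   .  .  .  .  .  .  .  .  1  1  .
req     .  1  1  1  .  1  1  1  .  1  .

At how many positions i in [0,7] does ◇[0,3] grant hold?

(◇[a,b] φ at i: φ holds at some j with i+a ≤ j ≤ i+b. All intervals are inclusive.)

Evaluate at each i in [0,7]:
  i=0: ✗ (none in [0,3])
  i=1: ✗ (none in [1,4])
  i=2: ✗ (none in [2,5])
  i=3: ✗ (none in [3,6])
  i=4: ✗ (none in [4,7])
  i=5: ✓ (witness j=8)
  i=6: ✓ (witness j=8)
  i=7: ✓ (witness j=8)
Positions where it holds: {5, 6, 7} → 3.

3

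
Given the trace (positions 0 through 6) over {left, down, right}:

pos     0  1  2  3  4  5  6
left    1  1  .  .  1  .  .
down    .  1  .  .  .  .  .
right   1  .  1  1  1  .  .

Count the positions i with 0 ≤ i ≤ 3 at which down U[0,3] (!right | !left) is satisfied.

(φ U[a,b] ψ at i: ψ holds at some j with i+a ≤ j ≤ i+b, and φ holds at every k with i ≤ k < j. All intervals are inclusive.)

Evaluate at each i in [0,3]:
  i=0: ✗ (lhs fails at k=0 before rhs at j=1)
  i=1: ✓ (rhs at j=1)
  i=2: ✓ (rhs at j=2)
  i=3: ✓ (rhs at j=3)
Positions where it holds: {1, 2, 3} → 3.

3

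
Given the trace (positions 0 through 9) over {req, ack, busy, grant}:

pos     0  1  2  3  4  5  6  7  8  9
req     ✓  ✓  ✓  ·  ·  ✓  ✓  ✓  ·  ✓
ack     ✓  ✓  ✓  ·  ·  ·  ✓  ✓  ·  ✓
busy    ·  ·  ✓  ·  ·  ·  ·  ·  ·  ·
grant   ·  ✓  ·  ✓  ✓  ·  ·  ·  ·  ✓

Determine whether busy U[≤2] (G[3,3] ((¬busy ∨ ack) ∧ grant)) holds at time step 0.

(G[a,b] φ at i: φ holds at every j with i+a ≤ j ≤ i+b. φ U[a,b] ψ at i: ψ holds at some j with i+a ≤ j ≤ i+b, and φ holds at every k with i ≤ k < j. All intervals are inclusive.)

Holds

Need some j in [0,2] with G[3,3] ((¬busy ∨ ack) ∧ grant), and busy at every k in [0,j-1].
  j=0: G[3,3] ((¬busy ∨ ack) ∧ grant) holds; no prefix to check → satisfied.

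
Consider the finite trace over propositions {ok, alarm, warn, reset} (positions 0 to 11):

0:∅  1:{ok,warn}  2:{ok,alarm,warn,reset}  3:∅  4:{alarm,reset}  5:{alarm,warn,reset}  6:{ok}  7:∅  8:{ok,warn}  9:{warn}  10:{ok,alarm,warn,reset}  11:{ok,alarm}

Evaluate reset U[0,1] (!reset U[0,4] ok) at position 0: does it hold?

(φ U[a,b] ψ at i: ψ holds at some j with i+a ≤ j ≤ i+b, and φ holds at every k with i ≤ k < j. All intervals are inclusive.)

Need some j in [0,1] with (!reset U[0,4] ok), and reset at every k in [0,j-1].
  j=0: (!reset U[0,4] ok) holds; no prefix to check → satisfied.

Yes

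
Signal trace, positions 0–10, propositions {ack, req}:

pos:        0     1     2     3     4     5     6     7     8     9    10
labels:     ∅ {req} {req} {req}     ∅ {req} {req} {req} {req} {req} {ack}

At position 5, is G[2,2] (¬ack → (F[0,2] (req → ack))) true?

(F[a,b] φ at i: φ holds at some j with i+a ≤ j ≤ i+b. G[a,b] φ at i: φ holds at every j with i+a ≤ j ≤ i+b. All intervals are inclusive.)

False

Check (¬ack → (F[0,2] (req → ack))) at every j in [7,7]:
  j=7: antecedent true; consequent fails (none in [7,9]) → ✗
Fails at j=7 → formula fails.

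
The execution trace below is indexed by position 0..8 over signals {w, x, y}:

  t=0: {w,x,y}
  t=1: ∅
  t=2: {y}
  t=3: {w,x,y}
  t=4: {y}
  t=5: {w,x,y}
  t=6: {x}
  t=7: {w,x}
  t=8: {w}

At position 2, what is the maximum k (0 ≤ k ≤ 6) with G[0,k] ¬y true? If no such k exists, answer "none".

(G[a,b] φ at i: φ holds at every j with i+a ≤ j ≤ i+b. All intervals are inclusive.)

¬y must hold from j=2 onward; find where it first fails.
  j=2: fails → no k works.

none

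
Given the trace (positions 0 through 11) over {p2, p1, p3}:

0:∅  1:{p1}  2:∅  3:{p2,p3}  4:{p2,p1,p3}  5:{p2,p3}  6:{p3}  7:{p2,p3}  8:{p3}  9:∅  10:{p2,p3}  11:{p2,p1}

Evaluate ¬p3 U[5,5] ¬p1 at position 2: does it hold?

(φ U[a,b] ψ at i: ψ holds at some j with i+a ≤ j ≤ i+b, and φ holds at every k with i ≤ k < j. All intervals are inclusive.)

Need some j in [7,7] with ¬p1, and ¬p3 at every k in [2,j-1].
  j=7: ¬p1 holds, but ¬p3 fails at k=3 → not this j.
No j in the window works → until fails.

False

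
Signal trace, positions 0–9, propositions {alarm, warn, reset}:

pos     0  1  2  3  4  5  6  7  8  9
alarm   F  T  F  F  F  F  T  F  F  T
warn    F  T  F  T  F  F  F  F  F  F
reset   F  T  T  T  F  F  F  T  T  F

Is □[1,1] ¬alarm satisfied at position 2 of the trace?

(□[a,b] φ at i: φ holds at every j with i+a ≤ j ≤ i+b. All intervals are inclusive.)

Check ¬alarm at every j in [3,3]:
  j=3: true
All positions satisfy it → formula holds.

True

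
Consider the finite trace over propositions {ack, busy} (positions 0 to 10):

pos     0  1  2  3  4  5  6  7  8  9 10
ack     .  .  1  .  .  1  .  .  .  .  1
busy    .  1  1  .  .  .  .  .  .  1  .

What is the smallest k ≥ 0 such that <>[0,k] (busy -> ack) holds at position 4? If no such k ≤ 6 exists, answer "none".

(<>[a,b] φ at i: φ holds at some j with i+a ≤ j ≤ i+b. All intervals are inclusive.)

0

Scan j = 4,5,… for (busy -> ack):
  j=4: holds
First hit at j=4, so smallest k = 4-4 = 0.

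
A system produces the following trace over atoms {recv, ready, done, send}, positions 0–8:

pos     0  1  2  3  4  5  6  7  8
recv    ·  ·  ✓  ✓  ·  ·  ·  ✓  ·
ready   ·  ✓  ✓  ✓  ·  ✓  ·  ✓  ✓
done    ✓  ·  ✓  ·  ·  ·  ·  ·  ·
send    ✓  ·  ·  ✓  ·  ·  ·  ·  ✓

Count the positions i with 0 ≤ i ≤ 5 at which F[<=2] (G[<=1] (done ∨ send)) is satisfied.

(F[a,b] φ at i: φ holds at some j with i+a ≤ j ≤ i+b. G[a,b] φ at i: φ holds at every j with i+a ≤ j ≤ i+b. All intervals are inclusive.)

Evaluate at each i in [0,5]:
  i=0: ✓ (witness j=2)
  i=1: ✓ (witness j=2)
  i=2: ✓ (witness j=2)
  i=3: ✗ (none in [3,5])
  i=4: ✗ (none in [4,6])
  i=5: ✗ (none in [5,7])
Positions where it holds: {0, 1, 2} → 3.

3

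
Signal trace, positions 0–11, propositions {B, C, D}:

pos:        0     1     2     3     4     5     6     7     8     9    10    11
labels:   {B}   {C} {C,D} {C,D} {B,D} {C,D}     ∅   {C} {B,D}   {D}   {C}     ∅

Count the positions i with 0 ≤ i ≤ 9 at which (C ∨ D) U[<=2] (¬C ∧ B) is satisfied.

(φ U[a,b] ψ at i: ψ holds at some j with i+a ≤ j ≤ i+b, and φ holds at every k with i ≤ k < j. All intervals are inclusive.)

Evaluate at each i in [0,9]:
  i=0: ✓ (rhs at j=0)
  i=1: ✗ (no rhs in [1,3])
  i=2: ✓ (rhs at j=4; lhs holds on [2,3])
  i=3: ✓ (rhs at j=4; lhs holds on [3,3])
  i=4: ✓ (rhs at j=4)
  i=5: ✗ (no rhs in [5,7])
  i=6: ✗ (lhs fails at k=6 before rhs at j=8)
  i=7: ✓ (rhs at j=8; lhs holds on [7,7])
  i=8: ✓ (rhs at j=8)
  i=9: ✗ (no rhs in [9,11])
Positions where it holds: {0, 2, 3, 4, 7, 8} → 6.

6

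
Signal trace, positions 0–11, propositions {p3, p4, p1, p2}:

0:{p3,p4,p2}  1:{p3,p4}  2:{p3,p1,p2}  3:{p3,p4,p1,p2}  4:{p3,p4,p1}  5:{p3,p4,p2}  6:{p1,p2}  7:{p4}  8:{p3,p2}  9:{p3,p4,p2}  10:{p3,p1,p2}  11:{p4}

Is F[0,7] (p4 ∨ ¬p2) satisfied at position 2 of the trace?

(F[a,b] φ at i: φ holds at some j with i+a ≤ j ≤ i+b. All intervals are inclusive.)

Check (p4 ∨ ¬p2) at each j in [2,9]:
  j=2: false
  j=3: true
  j=4: true
  j=5: true
  j=6: false
  j=7: true
  j=8: false
  j=9: true
Found at j=3 → formula holds.

Yes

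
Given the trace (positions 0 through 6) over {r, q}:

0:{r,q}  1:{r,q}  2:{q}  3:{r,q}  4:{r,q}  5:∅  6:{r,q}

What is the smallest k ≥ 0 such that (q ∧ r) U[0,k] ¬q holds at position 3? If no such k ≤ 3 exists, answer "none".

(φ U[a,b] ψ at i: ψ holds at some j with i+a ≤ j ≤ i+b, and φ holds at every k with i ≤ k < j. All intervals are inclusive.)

Need earliest j ≥ 3 with ¬q, and (q ∧ r) at every k in [3,j-1].
  j=3: rhs fails.
  j=4: rhs fails.
  j=5: rhs holds; lhs holds on [3,4]. k = 2.

2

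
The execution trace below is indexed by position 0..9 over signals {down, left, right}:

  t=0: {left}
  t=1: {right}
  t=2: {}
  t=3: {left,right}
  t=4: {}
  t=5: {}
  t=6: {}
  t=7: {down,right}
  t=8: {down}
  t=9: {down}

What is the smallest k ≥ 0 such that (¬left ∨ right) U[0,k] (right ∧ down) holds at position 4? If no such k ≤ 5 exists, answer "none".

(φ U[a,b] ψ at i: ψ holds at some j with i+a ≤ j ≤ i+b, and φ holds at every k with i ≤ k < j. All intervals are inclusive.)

3

Need earliest j ≥ 4 with (right ∧ down), and (¬left ∨ right) at every k in [4,j-1].
  j=4: rhs fails.
  j=5: rhs fails.
  j=6: rhs fails.
  j=7: rhs holds; lhs holds on [4,6]. k = 3.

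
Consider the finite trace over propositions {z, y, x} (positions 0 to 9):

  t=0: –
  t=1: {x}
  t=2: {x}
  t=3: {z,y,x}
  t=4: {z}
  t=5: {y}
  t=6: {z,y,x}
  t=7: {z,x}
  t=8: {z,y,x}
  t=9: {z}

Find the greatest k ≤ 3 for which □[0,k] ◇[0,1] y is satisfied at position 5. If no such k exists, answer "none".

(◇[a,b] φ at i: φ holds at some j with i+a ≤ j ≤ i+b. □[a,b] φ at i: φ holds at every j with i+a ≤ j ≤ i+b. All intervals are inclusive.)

3

◇[0,1] y must hold from j=5 onward; find where it first fails.
  j=5: holds
  j=6: holds
  j=7: holds
  j=8: holds
Holds through j=8; largest k = 3.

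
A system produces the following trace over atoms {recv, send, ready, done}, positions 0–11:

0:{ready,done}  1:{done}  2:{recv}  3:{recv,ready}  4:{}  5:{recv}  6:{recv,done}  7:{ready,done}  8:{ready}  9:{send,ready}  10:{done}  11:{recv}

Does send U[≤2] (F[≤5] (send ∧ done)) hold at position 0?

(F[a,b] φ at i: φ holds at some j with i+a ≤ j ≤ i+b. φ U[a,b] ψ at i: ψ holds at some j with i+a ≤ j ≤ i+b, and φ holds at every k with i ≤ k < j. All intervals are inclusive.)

No

Need some j in [0,2] with F[≤5] (send ∧ done), and send at every k in [0,j-1].
  j=0: F[≤5] (send ∧ done) — fails (none in [0,5]).
  j=1: F[≤5] (send ∧ done) — fails (none in [1,6]).
  j=2: F[≤5] (send ∧ done) — fails (none in [2,7]).
No j in the window works → until fails.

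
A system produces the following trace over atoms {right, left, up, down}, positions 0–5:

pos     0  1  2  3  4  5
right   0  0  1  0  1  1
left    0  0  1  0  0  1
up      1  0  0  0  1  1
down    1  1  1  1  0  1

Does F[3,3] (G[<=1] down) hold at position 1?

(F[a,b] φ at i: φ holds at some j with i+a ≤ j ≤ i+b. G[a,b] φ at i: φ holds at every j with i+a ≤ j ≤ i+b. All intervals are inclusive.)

Does not hold

Check G[<=1] down at each j in [4,4]:
  j=4: fails at 4
No position in the window satisfies it → formula fails.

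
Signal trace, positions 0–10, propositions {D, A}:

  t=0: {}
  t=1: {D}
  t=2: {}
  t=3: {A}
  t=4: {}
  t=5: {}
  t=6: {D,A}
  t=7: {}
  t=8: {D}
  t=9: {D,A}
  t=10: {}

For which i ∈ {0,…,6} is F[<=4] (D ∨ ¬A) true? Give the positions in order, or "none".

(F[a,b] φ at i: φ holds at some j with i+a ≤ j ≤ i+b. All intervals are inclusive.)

Evaluate at each i in [0,6]:
  i=0: ✓ (witness j=0)
  i=1: ✓ (witness j=1)
  i=2: ✓ (witness j=2)
  i=3: ✓ (witness j=4)
  i=4: ✓ (witness j=4)
  i=5: ✓ (witness j=5)
  i=6: ✓ (witness j=6)

0, 1, 2, 3, 4, 5, 6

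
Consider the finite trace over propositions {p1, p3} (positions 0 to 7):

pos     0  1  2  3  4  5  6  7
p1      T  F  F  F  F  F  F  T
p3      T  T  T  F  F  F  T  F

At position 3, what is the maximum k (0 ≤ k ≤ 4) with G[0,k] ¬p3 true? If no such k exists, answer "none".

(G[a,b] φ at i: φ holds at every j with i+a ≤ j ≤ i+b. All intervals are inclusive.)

2

¬p3 must hold from j=3 onward; find where it first fails.
  j=3: holds
  j=4: holds
  j=5: holds
  j=6: fails
Holds on [3,5], so largest k = 2.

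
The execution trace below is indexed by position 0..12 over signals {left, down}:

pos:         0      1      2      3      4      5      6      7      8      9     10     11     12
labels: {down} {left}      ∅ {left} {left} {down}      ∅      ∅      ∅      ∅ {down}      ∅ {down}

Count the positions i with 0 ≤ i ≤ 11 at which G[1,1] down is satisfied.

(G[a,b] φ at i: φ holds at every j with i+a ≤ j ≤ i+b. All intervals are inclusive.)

Evaluate at each i in [0,11]:
  i=0: ✗ (fails at j=1)
  i=1: ✗ (fails at j=2)
  i=2: ✗ (fails at j=3)
  i=3: ✗ (fails at j=4)
  i=4: ✓ (all of [5,5])
  i=5: ✗ (fails at j=6)
  i=6: ✗ (fails at j=7)
  i=7: ✗ (fails at j=8)
  i=8: ✗ (fails at j=9)
  i=9: ✓ (all of [10,10])
  i=10: ✗ (fails at j=11)
  i=11: ✓ (all of [12,12])
Positions where it holds: {4, 9, 11} → 3.

3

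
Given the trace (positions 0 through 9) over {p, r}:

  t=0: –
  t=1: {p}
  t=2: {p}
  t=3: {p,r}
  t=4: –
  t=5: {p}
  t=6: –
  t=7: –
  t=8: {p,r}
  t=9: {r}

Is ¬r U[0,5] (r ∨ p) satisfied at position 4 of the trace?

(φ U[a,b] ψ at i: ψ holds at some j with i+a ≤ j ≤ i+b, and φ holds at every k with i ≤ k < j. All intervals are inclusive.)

Need some j in [4,9] with (r ∨ p), and ¬r at every k in [4,j-1].
  j=4: (r ∨ p) false.
  j=5: (r ∨ p) holds; ¬r holds at every k in [4,4] → satisfied.

True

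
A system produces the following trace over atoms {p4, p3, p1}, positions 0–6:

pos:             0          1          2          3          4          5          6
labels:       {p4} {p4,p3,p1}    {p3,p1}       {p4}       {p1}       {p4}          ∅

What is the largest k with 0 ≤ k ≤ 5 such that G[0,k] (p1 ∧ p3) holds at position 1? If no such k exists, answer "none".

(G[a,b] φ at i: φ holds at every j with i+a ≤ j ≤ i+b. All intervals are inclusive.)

(p1 ∧ p3) must hold from j=1 onward; find where it first fails.
  j=1: holds
  j=2: holds
  j=3: fails
Holds on [1,2], so largest k = 1.

1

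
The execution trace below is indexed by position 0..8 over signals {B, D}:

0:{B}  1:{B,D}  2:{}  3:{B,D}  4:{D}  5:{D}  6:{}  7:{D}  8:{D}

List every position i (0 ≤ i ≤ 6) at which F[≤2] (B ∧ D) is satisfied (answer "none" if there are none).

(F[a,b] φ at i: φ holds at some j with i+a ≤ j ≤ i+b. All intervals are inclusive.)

Evaluate at each i in [0,6]:
  i=0: ✓ (witness j=1)
  i=1: ✓ (witness j=1)
  i=2: ✓ (witness j=3)
  i=3: ✓ (witness j=3)
  i=4: ✗ (none in [4,6])
  i=5: ✗ (none in [5,7])
  i=6: ✗ (none in [6,8])

0, 1, 2, 3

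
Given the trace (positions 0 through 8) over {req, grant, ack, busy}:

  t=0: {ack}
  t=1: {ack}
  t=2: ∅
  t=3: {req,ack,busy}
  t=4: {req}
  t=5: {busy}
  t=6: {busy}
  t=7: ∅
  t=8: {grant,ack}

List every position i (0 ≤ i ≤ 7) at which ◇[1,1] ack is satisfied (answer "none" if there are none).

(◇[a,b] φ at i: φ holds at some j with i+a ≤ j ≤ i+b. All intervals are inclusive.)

0, 2, 7

Evaluate at each i in [0,7]:
  i=0: ✓ (witness j=1)
  i=1: ✗ (none in [2,2])
  i=2: ✓ (witness j=3)
  i=3: ✗ (none in [4,4])
  i=4: ✗ (none in [5,5])
  i=5: ✗ (none in [6,6])
  i=6: ✗ (none in [7,7])
  i=7: ✓ (witness j=8)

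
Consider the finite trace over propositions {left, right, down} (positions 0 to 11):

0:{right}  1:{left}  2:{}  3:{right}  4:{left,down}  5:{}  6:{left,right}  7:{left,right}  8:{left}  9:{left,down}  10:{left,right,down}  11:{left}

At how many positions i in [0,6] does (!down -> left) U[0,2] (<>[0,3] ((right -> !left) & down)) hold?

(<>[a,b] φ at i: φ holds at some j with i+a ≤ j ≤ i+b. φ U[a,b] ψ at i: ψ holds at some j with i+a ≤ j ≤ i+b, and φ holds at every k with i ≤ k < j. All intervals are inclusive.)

5

Evaluate at each i in [0,6]:
  i=0: ✗ (lhs fails at k=0 before rhs at j=1)
  i=1: ✓ (rhs at j=1)
  i=2: ✓ (rhs at j=2)
  i=3: ✓ (rhs at j=3)
  i=4: ✓ (rhs at j=4)
  i=5: ✗ (lhs fails at k=5 before rhs at j=6)
  i=6: ✓ (rhs at j=6)
Positions where it holds: {1, 2, 3, 4, 6} → 5.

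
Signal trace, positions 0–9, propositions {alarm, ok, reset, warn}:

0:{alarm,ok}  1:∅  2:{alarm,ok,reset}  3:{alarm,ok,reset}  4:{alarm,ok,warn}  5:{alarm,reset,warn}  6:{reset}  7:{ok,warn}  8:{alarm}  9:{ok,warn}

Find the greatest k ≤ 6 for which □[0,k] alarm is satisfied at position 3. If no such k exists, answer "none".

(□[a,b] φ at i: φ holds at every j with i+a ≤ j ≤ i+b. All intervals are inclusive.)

alarm must hold from j=3 onward; find where it first fails.
  j=3: holds
  j=4: holds
  j=5: holds
  j=6: fails
Holds on [3,5], so largest k = 2.

2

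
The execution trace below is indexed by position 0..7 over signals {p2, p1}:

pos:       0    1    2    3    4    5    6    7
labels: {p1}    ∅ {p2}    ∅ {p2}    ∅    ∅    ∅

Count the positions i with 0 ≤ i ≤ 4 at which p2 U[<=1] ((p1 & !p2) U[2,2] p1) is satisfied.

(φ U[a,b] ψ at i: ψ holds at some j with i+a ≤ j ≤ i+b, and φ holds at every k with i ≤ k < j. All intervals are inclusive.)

Evaluate at each i in [0,4]:
  i=0: ✗ (no rhs in [0,1])
  i=1: ✗ (no rhs in [1,2])
  i=2: ✗ (no rhs in [2,3])
  i=3: ✗ (no rhs in [3,4])
  i=4: ✗ (no rhs in [4,5])
Positions where it holds: {} → 0.

0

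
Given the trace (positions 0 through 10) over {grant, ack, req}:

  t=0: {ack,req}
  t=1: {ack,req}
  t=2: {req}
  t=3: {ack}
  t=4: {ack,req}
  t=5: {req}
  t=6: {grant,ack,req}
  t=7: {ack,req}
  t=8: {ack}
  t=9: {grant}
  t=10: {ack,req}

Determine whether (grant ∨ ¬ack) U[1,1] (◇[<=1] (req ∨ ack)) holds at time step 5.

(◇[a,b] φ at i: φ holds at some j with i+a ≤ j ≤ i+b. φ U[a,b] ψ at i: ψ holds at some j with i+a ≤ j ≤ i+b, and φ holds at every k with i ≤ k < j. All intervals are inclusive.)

Need some j in [6,6] with ◇[<=1] (req ∨ ack), and (grant ∨ ¬ack) at every k in [5,j-1].
  j=6: ◇[<=1] (req ∨ ack) holds; (grant ∨ ¬ack) holds at every k in [5,5] → satisfied.

Holds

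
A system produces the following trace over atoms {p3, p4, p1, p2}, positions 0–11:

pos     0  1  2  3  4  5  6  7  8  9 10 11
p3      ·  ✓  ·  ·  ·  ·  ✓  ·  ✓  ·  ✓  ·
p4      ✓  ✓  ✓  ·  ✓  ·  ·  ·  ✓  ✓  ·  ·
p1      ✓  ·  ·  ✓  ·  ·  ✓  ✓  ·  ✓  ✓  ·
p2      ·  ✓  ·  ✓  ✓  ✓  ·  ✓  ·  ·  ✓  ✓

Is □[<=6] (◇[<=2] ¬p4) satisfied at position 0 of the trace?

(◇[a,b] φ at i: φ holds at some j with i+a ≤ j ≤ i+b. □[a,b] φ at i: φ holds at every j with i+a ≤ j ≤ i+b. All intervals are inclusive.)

Check ◇[<=2] ¬p4 at every j in [0,6]:
  j=0: fails (none in [0,2])
  j=1: holds (witness at 3)
  j=2: holds (witness at 3)
  j=3: holds (witness at 3)
  j=4: holds (witness at 5)
  j=5: holds (witness at 5)
  j=6: holds (witness at 6)
Fails at j=0 → formula fails.

Does not hold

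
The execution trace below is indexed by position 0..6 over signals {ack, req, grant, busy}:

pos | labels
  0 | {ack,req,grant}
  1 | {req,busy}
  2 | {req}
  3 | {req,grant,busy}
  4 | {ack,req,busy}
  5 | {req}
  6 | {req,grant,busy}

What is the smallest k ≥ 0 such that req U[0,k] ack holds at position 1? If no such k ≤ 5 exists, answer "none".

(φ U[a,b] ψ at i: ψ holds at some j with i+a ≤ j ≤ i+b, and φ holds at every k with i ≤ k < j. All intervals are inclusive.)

3

Need earliest j ≥ 1 with ack, and req at every k in [1,j-1].
  j=1: rhs fails.
  j=2: rhs fails.
  j=3: rhs fails.
  j=4: rhs holds; lhs holds on [1,3]. k = 3.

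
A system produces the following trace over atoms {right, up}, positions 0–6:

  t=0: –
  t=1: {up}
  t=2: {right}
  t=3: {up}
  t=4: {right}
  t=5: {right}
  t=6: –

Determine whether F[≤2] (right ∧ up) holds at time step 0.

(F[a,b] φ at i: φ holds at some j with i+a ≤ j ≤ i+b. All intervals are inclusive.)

Does not hold

Check (right ∧ up) at each j in [0,2]:
  j=0: false
  j=1: false
  j=2: false
No position in the window satisfies it → formula fails.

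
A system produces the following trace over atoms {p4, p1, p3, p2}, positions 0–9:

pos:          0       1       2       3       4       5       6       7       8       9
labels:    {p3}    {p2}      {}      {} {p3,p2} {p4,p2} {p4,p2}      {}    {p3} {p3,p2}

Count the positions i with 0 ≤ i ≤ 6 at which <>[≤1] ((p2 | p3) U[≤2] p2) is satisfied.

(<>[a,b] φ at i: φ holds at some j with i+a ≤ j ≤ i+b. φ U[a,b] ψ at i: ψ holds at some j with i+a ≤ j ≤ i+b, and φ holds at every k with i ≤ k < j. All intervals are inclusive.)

6

Evaluate at each i in [0,6]:
  i=0: ✓ (witness j=0)
  i=1: ✓ (witness j=1)
  i=2: ✗ (none in [2,3])
  i=3: ✓ (witness j=4)
  i=4: ✓ (witness j=4)
  i=5: ✓ (witness j=5)
  i=6: ✓ (witness j=6)
Positions where it holds: {0, 1, 3, 4, 5, 6} → 6.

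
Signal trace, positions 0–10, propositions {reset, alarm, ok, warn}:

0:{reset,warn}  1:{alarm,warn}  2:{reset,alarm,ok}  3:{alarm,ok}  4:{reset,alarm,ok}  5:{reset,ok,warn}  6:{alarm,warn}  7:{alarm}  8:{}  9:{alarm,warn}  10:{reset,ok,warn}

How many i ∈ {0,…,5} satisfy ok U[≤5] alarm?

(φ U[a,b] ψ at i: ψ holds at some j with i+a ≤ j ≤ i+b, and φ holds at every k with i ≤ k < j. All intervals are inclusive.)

5

Evaluate at each i in [0,5]:
  i=0: ✗ (lhs fails at k=0 before rhs at j=1)
  i=1: ✓ (rhs at j=1)
  i=2: ✓ (rhs at j=2)
  i=3: ✓ (rhs at j=3)
  i=4: ✓ (rhs at j=4)
  i=5: ✓ (rhs at j=6; lhs holds on [5,5])
Positions where it holds: {1, 2, 3, 4, 5} → 5.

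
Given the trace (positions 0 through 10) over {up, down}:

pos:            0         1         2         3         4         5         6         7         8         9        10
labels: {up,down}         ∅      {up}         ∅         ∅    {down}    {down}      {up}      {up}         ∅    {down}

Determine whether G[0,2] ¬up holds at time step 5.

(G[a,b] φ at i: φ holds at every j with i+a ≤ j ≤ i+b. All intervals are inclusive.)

Does not hold

Check ¬up at every j in [5,7]:
  j=5: true
  j=6: true
  j=7: false
Fails at j=7 → formula fails.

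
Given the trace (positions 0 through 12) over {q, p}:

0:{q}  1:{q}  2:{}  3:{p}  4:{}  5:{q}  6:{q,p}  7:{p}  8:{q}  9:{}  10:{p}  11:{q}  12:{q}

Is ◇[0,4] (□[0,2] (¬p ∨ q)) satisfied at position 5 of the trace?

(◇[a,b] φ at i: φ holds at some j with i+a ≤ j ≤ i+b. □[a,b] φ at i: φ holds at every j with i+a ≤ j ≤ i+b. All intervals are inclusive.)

Does not hold

Check □[0,2] (¬p ∨ q) at each j in [5,9]:
  j=5: fails at 7
  j=6: fails at 7
  j=7: fails at 7
  j=8: fails at 10
  j=9: fails at 10
No position in the window satisfies it → formula fails.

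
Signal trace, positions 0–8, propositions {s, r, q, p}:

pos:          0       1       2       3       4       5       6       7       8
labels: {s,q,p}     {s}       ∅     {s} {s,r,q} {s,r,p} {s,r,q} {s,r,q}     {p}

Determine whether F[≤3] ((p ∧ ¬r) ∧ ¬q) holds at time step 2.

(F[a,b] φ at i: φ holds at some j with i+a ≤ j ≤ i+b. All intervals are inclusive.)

False

Check ((p ∧ ¬r) ∧ ¬q) at each j in [2,5]:
  j=2: false
  j=3: false
  j=4: false
  j=5: false
No position in the window satisfies it → formula fails.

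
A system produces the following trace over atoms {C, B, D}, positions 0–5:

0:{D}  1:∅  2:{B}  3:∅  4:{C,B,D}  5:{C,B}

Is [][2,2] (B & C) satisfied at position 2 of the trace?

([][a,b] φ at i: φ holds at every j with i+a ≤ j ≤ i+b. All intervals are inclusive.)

Check (B & C) at every j in [4,4]:
  j=4: true
All positions satisfy it → formula holds.

True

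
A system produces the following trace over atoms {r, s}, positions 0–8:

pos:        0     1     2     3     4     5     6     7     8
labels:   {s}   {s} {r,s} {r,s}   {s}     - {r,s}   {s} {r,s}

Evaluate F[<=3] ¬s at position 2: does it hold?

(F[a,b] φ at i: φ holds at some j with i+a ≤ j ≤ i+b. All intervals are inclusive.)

Check ¬s at each j in [2,5]:
  j=2: false
  j=3: false
  j=4: false
  j=5: true
Found at j=5 → formula holds.

True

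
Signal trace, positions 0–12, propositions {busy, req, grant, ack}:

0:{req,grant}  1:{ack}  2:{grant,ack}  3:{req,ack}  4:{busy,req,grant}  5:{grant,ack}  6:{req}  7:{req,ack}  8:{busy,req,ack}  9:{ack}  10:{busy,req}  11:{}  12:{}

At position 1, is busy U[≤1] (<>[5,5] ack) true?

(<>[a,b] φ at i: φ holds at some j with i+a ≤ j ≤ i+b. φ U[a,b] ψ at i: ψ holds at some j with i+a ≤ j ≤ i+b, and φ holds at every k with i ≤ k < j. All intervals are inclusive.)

Need some j in [1,2] with <>[5,5] ack, and busy at every k in [1,j-1].
  j=1: <>[5,5] ack — fails (none in [6,6]).
  j=2: <>[5,5] ack holds, but busy fails at k=1 → not this j.
No j in the window works → until fails.

No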